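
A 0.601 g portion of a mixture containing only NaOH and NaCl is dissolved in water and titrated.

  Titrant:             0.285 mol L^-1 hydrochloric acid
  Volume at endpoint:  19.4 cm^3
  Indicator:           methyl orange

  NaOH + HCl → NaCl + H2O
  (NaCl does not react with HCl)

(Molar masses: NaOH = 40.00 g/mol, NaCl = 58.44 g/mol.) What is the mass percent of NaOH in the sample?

36.8 %

n(HCl) = 0.0194 × 0.285 = 5.53 × 10^-3 mol
Let x = n(NaOH), y = n(NaCl).
Titrant: 1x = 5.53 × 10^-3;  mass: 40.00x + 58.44y = 0.601
Solving, x = 5.53 × 10^-3 mol, y = 6.50 × 10^-3 mol
mass of NaOH = 5.53 × 10^-3 × 40.00 = 0.221 g
% NaOH = 0.221 / 0.601 × 100 = 36.8 %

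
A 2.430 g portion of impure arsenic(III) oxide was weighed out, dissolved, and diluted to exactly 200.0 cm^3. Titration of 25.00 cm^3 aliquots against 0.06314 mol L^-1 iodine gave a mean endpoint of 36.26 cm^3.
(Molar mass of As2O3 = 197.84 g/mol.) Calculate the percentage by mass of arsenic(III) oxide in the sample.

74.56 %

As2O3 + 2 I2 + 2 H2O → As2O5 + 4 HI
n(I2) per titration = 0.03626 × 0.06314 = 2.289 × 10^-3 mol
From the 1:2 ratio, n(As2O3) in each aliquot = 1/2 × 2.289 × 10^-3 = 1.145 × 10^-3 mol
n(As2O3) in the whole flask = 1.145 × 10^-3 × 200.0/25.00 = 9.158 × 10^-3 mol
mass of As2O3 = 9.158 × 10^-3 × 197.84 = 1.812 g
% As2O3 = 1.812 / 2.430 × 100 = 74.56 %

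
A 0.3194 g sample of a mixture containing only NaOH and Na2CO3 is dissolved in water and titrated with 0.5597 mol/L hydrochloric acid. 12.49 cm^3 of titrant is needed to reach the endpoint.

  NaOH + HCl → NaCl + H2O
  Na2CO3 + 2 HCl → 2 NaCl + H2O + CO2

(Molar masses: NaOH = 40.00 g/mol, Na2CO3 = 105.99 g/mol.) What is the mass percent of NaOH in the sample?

n(HCl) = 0.01249 × 0.5597 = 6.991 × 10^-3 mol
Let x = n(NaOH), y = n(Na2CO3).
Titrant: 1x + 2y = 6.991 × 10^-3;  mass: 40.00x + 105.99y = 0.3194
Solving, x = 3.930 × 10^-3 mol, y = 1.530 × 10^-3 mol
mass of NaOH = 3.930 × 10^-3 × 40.00 = 0.1572 g
% NaOH = 0.1572 / 0.3194 × 100 = 49.22 %

49.22 %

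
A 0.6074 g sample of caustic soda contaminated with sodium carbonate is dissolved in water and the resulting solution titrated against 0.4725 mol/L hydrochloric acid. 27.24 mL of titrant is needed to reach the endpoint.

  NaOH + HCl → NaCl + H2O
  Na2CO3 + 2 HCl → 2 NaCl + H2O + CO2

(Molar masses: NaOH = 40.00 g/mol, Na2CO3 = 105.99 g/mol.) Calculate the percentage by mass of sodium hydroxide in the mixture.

n(HCl) = 0.02724 × 0.4725 = 0.01287 mol
Let x = n(NaOH), y = n(Na2CO3).
Titrant: 1x + 2y = 0.01287;  mass: 40.00x + 105.99y = 0.6074
Solving, x = 5.748 × 10^-3 mol, y = 3.562 × 10^-3 mol
mass of NaOH = 5.748 × 10^-3 × 40.00 = 0.2299 g
% NaOH = 0.2299 / 0.6074 × 100 = 37.85 %

37.85 %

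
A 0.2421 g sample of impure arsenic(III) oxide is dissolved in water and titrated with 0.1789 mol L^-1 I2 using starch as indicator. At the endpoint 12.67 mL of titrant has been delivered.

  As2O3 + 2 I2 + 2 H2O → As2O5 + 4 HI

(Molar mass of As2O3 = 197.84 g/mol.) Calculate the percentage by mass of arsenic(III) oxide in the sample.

n(I2) = 0.01267 L × 0.1789 mol/L = 2.267 × 10^-3 mol
From the 1:2 ratio, n(As2O3) = 1/2 × 2.267 × 10^-3 = 1.133 × 10^-3 mol
mass of As2O3 = 1.133 × 10^-3 × 197.84 g/mol = 0.2242 g
% As2O3 = 0.2242 / 0.2421 × 100 = 92.61 %

92.61 %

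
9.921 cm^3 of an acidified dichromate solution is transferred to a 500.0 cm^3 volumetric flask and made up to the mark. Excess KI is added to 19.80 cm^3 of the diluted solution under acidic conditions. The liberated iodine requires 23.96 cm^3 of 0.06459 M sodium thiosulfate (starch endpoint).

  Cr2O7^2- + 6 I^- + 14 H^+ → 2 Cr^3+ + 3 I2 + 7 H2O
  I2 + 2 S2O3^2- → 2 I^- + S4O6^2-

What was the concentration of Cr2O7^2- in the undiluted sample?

n(S2O3^2-) = 0.02396 × 0.06459 = 1.548 × 10^-3 mol
n(I2) = n(S2O3^2-)/2 = 7.738 × 10^-4 mol
From the 1:3 ratio, n(Cr2O7^2-) in the aliquot = 1/3 × 7.738 × 10^-4 = 2.579 × 10^-4 mol
[Cr2O7^2-]_dilute = 2.579 × 10^-4 / 0.01980 = 0.01303 mol/L
[Cr2O7^2-]_original = 0.01303 × 500.0/9.921 = 0.6565 mol/L

0.6565 M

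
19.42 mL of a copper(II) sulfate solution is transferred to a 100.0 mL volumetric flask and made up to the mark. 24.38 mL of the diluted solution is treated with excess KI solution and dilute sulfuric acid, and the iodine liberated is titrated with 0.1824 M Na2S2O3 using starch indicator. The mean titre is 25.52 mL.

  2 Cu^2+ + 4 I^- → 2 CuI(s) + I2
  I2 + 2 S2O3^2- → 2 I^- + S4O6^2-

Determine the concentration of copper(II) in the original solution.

0.9832 M

n(S2O3^2-) = 0.02552 × 0.1824 = 4.655 × 10^-3 mol
n(I2) = n(S2O3^2-)/2 = 2.327 × 10^-3 mol
From the 2:1 ratio, n(Cu2+) in the aliquot = 2/1 × 2.327 × 10^-3 = 4.655 × 10^-3 mol
[Cu2+]_dilute = 4.655 × 10^-3 / 0.02438 = 0.1909 mol/L
[Cu2+]_original = 0.1909 × 100.0/19.42 = 0.9832 mol/L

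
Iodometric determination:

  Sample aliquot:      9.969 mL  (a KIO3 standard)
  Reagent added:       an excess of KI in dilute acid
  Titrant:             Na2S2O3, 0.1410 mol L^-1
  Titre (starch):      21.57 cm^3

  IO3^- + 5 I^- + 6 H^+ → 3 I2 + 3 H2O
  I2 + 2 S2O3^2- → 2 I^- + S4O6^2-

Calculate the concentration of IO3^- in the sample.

0.05085 mol/L

n(S2O3^2-) = 0.02157 × 0.1410 = 3.041 × 10^-3 mol
n(I2) = n(S2O3^2-)/2 = 1.521 × 10^-3 mol
From the 1:3 ratio, n(IO3^-) in the aliquot = 1/3 × 1.521 × 10^-3 = 5.069 × 10^-4 mol
[IO3^-] = 5.069 × 10^-4 / 0.009969 = 0.05085 mol/L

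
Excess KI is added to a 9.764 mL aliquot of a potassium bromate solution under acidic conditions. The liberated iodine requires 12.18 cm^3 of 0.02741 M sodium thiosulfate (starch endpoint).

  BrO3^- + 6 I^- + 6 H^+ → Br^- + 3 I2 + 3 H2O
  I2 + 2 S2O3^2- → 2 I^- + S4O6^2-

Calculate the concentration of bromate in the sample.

n(S2O3^2-) = 0.01218 × 0.02741 = 3.339 × 10^-4 mol
n(I2) = n(S2O3^2-)/2 = 1.669 × 10^-4 mol
From the 1:3 ratio, n(BrO3^-) in the aliquot = 1/3 × 1.669 × 10^-4 = 5.564 × 10^-5 mol
[BrO3^-] = 5.564 × 10^-5 / 0.009764 = 0.005699 mol/L

0.005699 M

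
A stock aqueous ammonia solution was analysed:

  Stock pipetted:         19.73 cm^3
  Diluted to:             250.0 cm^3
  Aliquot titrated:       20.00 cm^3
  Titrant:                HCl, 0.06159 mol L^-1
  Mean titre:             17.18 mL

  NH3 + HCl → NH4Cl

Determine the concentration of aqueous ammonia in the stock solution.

0.6704 mol/L

n(HCl) = 0.01718 × 0.06159 = 1.058 × 10^-3 mol
n(NH3) in the aliquot = 1.058 × 10^-3 mol (1:1 ratio)
[NH3]_dilute = 1.058 × 10^-3 / 0.02000 = 0.05291 mol/L
Dilution factor = 250.0 / 19.73 = 12.67
[NH3]_stock = 0.05291 × 12.67 = 0.6704 mol/L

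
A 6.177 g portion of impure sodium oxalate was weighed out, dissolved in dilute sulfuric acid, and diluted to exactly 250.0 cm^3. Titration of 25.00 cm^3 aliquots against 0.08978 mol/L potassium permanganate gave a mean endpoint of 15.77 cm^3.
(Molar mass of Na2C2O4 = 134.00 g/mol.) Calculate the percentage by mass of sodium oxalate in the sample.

2 MnO4^- + 5 C2O4^2- + 16 H^+ → 2 Mn^2+ + 10 CO2 + 8 H2O
n(KMnO4) per titration = 0.01577 × 0.08978 = 1.416 × 10^-3 mol
From the 5:2 ratio, n(Na2C2O4) in each aliquot = 5/2 × 1.416 × 10^-3 = 3.540 × 10^-3 mol
n(Na2C2O4) in the whole flask = 3.540 × 10^-3 × 250.0/25.00 = 0.03540 mol
mass of Na2C2O4 = 0.03540 × 134.00 = 4.743 g
% Na2C2O4 = 4.743 / 6.177 × 100 = 76.79 %

76.79 %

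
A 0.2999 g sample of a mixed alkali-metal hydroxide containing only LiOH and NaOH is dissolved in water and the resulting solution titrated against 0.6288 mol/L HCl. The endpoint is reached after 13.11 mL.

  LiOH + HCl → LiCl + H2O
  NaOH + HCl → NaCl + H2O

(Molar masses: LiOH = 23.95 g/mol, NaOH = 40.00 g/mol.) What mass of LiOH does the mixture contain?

0.04453 g

n(HCl) = 0.01311 × 0.6288 = 8.244 × 10^-3 mol
Let x = n(LiOH), y = n(NaOH).
Titrant: 1x + 1y = 8.244 × 10^-3;  mass: 23.95x + 40.00y = 0.2999
Solving, x = 1.859 × 10^-3 mol, y = 6.384 × 10^-3 mol
mass of LiOH = 1.859 × 10^-3 × 23.95 = 0.04453 g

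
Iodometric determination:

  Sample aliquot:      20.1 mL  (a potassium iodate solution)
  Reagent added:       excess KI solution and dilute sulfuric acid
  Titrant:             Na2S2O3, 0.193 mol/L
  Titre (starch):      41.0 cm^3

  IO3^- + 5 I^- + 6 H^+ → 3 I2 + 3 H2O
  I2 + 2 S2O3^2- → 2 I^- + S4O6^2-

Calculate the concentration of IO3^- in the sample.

0.0656 mol/L

n(S2O3^2-) = 0.0410 × 0.193 = 7.91 × 10^-3 mol
n(I2) = n(S2O3^2-)/2 = 3.96 × 10^-3 mol
From the 1:3 ratio, n(IO3^-) in the aliquot = 1/3 × 3.96 × 10^-3 = 1.32 × 10^-3 mol
[IO3^-] = 1.32 × 10^-3 / 0.0201 = 0.0656 mol/L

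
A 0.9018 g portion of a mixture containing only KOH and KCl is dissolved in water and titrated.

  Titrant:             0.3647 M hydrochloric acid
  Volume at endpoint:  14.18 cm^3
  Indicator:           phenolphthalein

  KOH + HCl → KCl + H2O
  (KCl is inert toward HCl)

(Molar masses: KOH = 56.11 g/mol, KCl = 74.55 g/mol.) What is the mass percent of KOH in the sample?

32.18 %

n(HCl) = 0.01418 × 0.3647 = 5.171 × 10^-3 mol
Let x = n(KOH), y = n(KCl).
Titrant: 1x = 5.171 × 10^-3;  mass: 56.11x + 74.55y = 0.9018
Solving, x = 5.171 × 10^-3 mol, y = 8.204 × 10^-3 mol
mass of KOH = 5.171 × 10^-3 × 56.11 = 0.2902 g
% KOH = 0.2902 / 0.9018 × 100 = 32.18 %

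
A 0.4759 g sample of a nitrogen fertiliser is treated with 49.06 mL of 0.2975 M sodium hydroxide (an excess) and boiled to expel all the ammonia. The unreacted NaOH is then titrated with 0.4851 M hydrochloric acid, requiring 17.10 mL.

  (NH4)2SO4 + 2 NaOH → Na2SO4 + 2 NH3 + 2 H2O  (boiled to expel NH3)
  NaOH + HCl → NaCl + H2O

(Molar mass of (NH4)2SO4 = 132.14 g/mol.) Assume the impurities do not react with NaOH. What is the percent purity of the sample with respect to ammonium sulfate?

n(NaOH) added = 0.04906 × 0.2975 = 0.01460 mol
n(HCl) used in back-titration = 0.01710 × 0.4851 = 8.295 × 10^-3 mol
n(NaOH) left over = 8.295 × 10^-3 mol (1:1 ratio)
n(NaOH) consumed by analyte = 0.01460 − 8.295 × 10^-3 = 6.300 × 10^-3 mol
From the 1:2 ratio, n((NH4)2SO4) = 1/2 × 6.300 × 10^-3 = 3.150 × 10^-3 mol
mass of (NH4)2SO4 = 3.150 × 10^-3 × 132.14 = 0.4163 g
% (NH4)2SO4 = 0.4163 / 0.4759 × 100 = 87.47 %

87.47 %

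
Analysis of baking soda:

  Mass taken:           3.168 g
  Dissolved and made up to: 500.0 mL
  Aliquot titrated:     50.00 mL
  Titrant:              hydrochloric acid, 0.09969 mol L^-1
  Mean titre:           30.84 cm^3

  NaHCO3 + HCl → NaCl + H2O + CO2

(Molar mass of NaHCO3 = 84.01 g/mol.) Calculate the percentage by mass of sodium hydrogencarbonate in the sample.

81.53 %

n(HCl) per titration = 0.03084 × 0.09969 = 3.074 × 10^-3 mol
n(NaHCO3) in each aliquot = 3.074 × 10^-3 mol (1:1 ratio)
n(NaHCO3) in the whole flask = 3.074 × 10^-3 × 500.0/50.00 = 0.03074 mol
mass of NaHCO3 = 0.03074 × 84.01 = 2.583 g
% NaHCO3 = 2.583 / 3.168 × 100 = 81.53 %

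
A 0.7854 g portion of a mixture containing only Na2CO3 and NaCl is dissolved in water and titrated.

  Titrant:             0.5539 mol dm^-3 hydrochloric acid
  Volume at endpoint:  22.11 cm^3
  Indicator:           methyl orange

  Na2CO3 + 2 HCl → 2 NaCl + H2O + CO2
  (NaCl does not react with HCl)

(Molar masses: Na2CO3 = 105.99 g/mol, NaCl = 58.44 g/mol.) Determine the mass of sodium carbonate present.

n(HCl) = 0.02211 × 0.5539 = 0.01225 mol
Let x = n(Na2CO3), y = n(NaCl).
Titrant: 2x = 0.01225;  mass: 105.99x + 58.44y = 0.7854
Solving, x = 6.123 × 10^-3 mol, y = 2.334 × 10^-3 mol
mass of Na2CO3 = 6.123 × 10^-3 × 105.99 = 0.6490 g

0.6490 g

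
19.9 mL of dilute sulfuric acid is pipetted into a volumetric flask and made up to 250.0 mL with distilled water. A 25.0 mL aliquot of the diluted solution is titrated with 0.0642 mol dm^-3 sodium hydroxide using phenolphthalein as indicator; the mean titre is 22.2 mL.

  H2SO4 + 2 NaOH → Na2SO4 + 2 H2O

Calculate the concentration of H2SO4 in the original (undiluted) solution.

0.358 mol/L

n(NaOH) = 0.0222 × 0.0642 = 1.43 × 10^-3 mol
From the 1:2 ratio, n(H2SO4) in the aliquot = 1/2 × 1.43 × 10^-3 = 7.13 × 10^-4 mol
[H2SO4]_dilute = 7.13 × 10^-4 / 0.0250 = 0.0285 mol/L
Dilution factor = 250.0 / 19.9 = 12.56
[H2SO4]_stock = 0.0285 × 12.56 = 0.358 mol/L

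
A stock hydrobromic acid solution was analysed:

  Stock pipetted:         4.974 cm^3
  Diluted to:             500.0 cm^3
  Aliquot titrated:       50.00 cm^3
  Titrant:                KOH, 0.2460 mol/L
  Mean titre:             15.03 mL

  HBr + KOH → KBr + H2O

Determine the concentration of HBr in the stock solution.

7.433 mol/L

n(KOH) = 0.01503 × 0.2460 = 3.697 × 10^-3 mol
n(HBr) in the aliquot = 3.697 × 10^-3 mol (1:1 ratio)
[HBr]_dilute = 3.697 × 10^-3 / 0.05000 = 0.07395 mol/L
Dilution factor = 500.0 / 4.974 = 100.5
[HBr]_stock = 0.07395 × 100.5 = 7.433 mol/L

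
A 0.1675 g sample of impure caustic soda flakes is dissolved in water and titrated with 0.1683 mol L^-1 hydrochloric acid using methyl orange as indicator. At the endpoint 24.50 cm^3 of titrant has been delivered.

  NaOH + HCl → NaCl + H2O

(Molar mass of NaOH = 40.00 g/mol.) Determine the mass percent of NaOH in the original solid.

98.47 %

n(HCl) = 0.02450 L × 0.1683 mol/L = 4.123 × 10^-3 mol
n(NaOH) = 4.123 × 10^-3 mol (1:1 ratio)
mass of NaOH = 4.123 × 10^-3 × 40.00 g/mol = 0.1649 g
% NaOH = 0.1649 / 0.1675 × 100 = 98.47 %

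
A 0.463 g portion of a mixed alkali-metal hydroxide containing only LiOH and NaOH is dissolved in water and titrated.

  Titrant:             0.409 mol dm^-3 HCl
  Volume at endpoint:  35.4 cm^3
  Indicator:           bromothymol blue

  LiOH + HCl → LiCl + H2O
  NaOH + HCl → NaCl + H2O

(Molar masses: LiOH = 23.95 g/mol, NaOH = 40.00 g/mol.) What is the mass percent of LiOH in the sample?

n(HCl) = 0.0354 × 0.409 = 0.0145 mol
Let x = n(LiOH), y = n(NaOH).
Titrant: 1x + 1y = 0.0145;  mass: 23.95x + 40.00y = 0.463
Solving, x = 7.24 × 10^-3 mol, y = 7.24 × 10^-3 mol
mass of LiOH = 7.24 × 10^-3 × 23.95 = 0.173 g
% LiOH = 0.173 / 0.463 × 100 = 37.4 %

37.4 %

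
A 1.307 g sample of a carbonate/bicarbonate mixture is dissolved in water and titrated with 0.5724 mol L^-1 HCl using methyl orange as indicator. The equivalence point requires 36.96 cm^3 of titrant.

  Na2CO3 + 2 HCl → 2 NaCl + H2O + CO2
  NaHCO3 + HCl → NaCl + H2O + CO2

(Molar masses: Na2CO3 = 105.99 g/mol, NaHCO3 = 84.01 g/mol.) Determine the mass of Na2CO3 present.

n(HCl) = 0.03696 × 0.5724 = 0.02116 mol
Let x = n(Na2CO3), y = n(NaHCO3).
Titrant: 2x + 1y = 0.02116;  mass: 105.99x + 84.01y = 1.307
Solving, x = 7.582 × 10^-3 mol, y = 5.992 × 10^-3 mol
mass of Na2CO3 = 7.582 × 10^-3 × 105.99 = 0.8036 g

0.8036 g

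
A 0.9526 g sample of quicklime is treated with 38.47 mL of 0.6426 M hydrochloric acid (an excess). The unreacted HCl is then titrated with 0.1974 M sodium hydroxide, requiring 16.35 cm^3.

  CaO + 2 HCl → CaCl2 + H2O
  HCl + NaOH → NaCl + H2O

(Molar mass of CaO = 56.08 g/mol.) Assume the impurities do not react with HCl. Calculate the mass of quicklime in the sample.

0.6027 g

n(HCl) added = 0.03847 × 0.6426 = 0.02472 mol
n(NaOH) used in back-titration = 0.01635 × 0.1974 = 3.227 × 10^-3 mol
n(HCl) left over = 3.227 × 10^-3 mol (1:1 ratio)
n(HCl) consumed by analyte = 0.02472 − 3.227 × 10^-3 = 0.02149 mol
From the 1:2 ratio, n(CaO) = 1/2 × 0.02149 = 0.01075 mol
mass of CaO = 0.01075 × 56.08 = 0.6027 g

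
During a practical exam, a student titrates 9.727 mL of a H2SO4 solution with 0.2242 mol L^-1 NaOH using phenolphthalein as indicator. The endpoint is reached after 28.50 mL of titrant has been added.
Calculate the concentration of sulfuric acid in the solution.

0.3285 mol/L

H2SO4 + 2 NaOH → Na2SO4 + 2 H2O
n(NaOH) = 0.02850 L × 0.2242 mol/L = 6.390 × 10^-3 mol
From the 1:2 mole ratio, n(H2SO4) = 1/2 × 6.390 × 10^-3 = 3.195 × 10^-3 mol
[H2SO4] = 3.195 × 10^-3 mol / 0.009727 L = 0.3285 mol/L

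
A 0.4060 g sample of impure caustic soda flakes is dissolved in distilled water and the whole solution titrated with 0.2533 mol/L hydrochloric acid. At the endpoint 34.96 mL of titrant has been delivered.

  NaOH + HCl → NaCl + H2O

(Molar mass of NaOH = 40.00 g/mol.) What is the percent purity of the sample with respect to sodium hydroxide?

n(HCl) = 0.03496 L × 0.2533 mol/L = 8.855 × 10^-3 mol
n(NaOH) = 8.855 × 10^-3 mol (1:1 ratio)
mass of NaOH = 8.855 × 10^-3 × 40.00 g/mol = 0.3542 g
% NaOH = 0.3542 / 0.4060 × 100 = 87.25 %

87.25 %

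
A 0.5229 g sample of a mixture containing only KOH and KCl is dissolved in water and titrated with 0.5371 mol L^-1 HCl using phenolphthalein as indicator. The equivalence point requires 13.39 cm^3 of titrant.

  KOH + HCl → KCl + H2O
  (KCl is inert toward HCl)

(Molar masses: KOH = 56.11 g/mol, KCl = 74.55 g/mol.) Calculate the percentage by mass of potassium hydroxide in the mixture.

n(HCl) = 0.01339 × 0.5371 = 7.192 × 10^-3 mol
Let x = n(KOH), y = n(KCl).
Titrant: 1x = 7.192 × 10^-3;  mass: 56.11x + 74.55y = 0.5229
Solving, x = 7.192 × 10^-3 mol, y = 1.601 × 10^-3 mol
mass of KOH = 7.192 × 10^-3 × 56.11 = 0.4035 g
% KOH = 0.4035 / 0.5229 × 100 = 77.17 %

77.17 %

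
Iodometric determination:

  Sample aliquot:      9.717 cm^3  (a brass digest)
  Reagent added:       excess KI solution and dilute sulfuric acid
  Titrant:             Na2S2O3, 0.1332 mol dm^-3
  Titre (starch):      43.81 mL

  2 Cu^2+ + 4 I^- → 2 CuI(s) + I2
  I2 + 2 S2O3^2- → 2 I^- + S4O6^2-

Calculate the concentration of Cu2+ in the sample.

0.6005 mol/L

n(S2O3^2-) = 0.04381 × 0.1332 = 5.835 × 10^-3 mol
n(I2) = n(S2O3^2-)/2 = 2.918 × 10^-3 mol
From the 2:1 ratio, n(Cu2+) in the aliquot = 2/1 × 2.918 × 10^-3 = 5.835 × 10^-3 mol
[Cu2+] = 5.835 × 10^-3 / 0.009717 = 0.6005 mol/L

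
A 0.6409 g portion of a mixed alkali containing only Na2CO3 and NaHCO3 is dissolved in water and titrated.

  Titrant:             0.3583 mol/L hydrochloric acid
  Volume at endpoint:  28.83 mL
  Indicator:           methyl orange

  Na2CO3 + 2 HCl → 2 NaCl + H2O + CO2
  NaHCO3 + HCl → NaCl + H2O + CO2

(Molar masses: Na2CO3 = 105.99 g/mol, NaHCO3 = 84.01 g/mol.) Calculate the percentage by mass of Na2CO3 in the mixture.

n(HCl) = 0.02883 × 0.3583 = 0.01033 mol
Let x = n(Na2CO3), y = n(NaHCO3).
Titrant: 2x + 1y = 0.01033;  mass: 105.99x + 84.01y = 0.6409
Solving, x = 3.658 × 10^-3 mol, y = 3.014 × 10^-3 mol
mass of Na2CO3 = 3.658 × 10^-3 × 105.99 = 0.3877 g
% Na2CO3 = 0.3877 / 0.6409 × 100 = 60.49 %

60.49 %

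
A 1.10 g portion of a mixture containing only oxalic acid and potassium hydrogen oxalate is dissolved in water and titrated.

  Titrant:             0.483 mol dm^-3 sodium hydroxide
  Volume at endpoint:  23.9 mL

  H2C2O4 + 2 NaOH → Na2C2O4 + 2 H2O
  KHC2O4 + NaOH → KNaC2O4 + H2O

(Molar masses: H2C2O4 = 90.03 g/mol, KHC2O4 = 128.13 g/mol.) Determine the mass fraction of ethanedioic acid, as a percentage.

18.7 %

n(NaOH) = 0.0239 × 0.483 = 0.0115 mol
Let x = n(H2C2O4), y = n(KHC2O4).
Titrant: 2x + 1y = 0.0115;  mass: 90.03x + 128.13y = 1.10
Solving, x = 2.28 × 10^-3 mol, y = 6.98 × 10^-3 mol
mass of H2C2O4 = 2.28 × 10^-3 × 90.03 = 0.205 g
% H2C2O4 = 0.205 / 1.10 × 100 = 18.7 %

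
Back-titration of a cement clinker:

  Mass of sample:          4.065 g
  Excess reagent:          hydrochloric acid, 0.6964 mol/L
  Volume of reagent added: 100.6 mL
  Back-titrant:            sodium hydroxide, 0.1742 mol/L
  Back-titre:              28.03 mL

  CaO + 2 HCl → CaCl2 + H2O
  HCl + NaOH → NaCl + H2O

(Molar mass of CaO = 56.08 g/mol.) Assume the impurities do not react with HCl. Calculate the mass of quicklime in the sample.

1.828 g

n(HCl) added = 0.1006 × 0.6964 = 0.07006 mol
n(NaOH) used in back-titration = 0.02803 × 0.1742 = 4.883 × 10^-3 mol
n(HCl) left over = 4.883 × 10^-3 mol (1:1 ratio)
n(HCl) consumed by analyte = 0.07006 − 4.883 × 10^-3 = 0.06518 mol
From the 1:2 ratio, n(CaO) = 1/2 × 0.06518 = 0.03259 mol
mass of CaO = 0.03259 × 56.08 = 1.828 g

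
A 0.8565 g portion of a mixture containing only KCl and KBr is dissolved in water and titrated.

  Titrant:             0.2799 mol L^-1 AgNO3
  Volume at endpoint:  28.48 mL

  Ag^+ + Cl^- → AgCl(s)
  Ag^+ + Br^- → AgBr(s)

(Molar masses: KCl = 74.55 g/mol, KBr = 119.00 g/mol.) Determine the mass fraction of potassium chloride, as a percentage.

18.04 %

n(AgNO3) = 0.02848 × 0.2799 = 7.972 × 10^-3 mol
Let x = n(KCl), y = n(KBr).
Titrant: 1x + 1y = 7.972 × 10^-3;  mass: 74.55x + 119.00y = 0.8565
Solving, x = 2.072 × 10^-3 mol, y = 5.899 × 10^-3 mol
mass of KCl = 2.072 × 10^-3 × 74.55 = 0.1545 g
% KCl = 0.1545 / 0.8565 × 100 = 18.04 %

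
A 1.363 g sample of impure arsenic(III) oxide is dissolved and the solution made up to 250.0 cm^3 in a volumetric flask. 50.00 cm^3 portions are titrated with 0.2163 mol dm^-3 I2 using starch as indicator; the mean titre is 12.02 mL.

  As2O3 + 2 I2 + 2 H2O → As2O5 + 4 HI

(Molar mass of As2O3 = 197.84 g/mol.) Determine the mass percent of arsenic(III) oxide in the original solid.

94.35 %

n(I2) per titration = 0.01202 × 0.2163 = 2.600 × 10^-3 mol
From the 1:2 ratio, n(As2O3) in each aliquot = 1/2 × 2.600 × 10^-3 = 1.300 × 10^-3 mol
n(As2O3) in the whole flask = 1.300 × 10^-3 × 250.0/50.00 = 6.500 × 10^-3 mol
mass of As2O3 = 6.500 × 10^-3 × 197.84 = 1.286 g
% As2O3 = 1.286 / 1.363 × 100 = 94.35 %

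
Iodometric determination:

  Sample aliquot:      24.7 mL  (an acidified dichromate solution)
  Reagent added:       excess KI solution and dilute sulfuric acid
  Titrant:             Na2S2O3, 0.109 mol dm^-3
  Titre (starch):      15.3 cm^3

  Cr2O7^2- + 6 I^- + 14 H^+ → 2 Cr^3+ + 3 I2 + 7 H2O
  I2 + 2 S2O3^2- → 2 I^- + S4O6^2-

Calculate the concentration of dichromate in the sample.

0.0113 mol/L

n(S2O3^2-) = 0.0153 × 0.109 = 1.67 × 10^-3 mol
n(I2) = n(S2O3^2-)/2 = 8.34 × 10^-4 mol
From the 1:3 ratio, n(Cr2O7^2-) in the aliquot = 1/3 × 8.34 × 10^-4 = 2.78 × 10^-4 mol
[Cr2O7^2-] = 2.78 × 10^-4 / 0.0247 = 0.0113 mol/L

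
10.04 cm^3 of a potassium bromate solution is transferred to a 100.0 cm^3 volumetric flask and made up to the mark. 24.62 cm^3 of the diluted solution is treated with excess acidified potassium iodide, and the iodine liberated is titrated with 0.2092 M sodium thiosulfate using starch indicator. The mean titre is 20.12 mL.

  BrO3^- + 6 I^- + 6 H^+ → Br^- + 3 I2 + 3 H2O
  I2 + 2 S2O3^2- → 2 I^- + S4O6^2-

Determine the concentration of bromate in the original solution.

0.2838 M

n(S2O3^2-) = 0.02012 × 0.2092 = 4.209 × 10^-3 mol
n(I2) = n(S2O3^2-)/2 = 2.105 × 10^-3 mol
From the 1:3 ratio, n(BrO3^-) in the aliquot = 1/3 × 2.105 × 10^-3 = 7.015 × 10^-4 mol
[BrO3^-]_dilute = 7.015 × 10^-4 / 0.02462 = 0.02849 mol/L
[BrO3^-]_original = 0.02849 × 100.0/10.04 = 0.2838 mol/L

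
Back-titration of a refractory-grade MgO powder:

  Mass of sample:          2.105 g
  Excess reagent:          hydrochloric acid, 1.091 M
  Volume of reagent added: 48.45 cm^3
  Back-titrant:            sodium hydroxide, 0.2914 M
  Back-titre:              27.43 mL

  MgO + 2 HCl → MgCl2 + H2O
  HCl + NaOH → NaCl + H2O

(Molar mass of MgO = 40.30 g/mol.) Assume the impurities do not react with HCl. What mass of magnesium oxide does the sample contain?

0.9040 g

n(HCl) added = 0.04845 × 1.091 = 0.05286 mol
n(NaOH) used in back-titration = 0.02743 × 0.2914 = 7.993 × 10^-3 mol
n(HCl) left over = 7.993 × 10^-3 mol (1:1 ratio)
n(HCl) consumed by analyte = 0.05286 − 7.993 × 10^-3 = 0.04487 mol
From the 1:2 ratio, n(MgO) = 1/2 × 0.04487 = 0.02243 mol
mass of MgO = 0.02243 × 40.30 = 0.9040 g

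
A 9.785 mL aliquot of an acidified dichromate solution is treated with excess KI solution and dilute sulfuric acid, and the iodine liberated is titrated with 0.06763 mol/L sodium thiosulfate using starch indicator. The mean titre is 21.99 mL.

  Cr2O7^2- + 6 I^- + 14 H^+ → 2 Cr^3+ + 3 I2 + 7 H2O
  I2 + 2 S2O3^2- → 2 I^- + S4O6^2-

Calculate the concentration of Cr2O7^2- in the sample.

0.02533 mol/L

n(S2O3^2-) = 0.02199 × 0.06763 = 1.487 × 10^-3 mol
n(I2) = n(S2O3^2-)/2 = 7.436 × 10^-4 mol
From the 1:3 ratio, n(Cr2O7^2-) in the aliquot = 1/3 × 7.436 × 10^-4 = 2.479 × 10^-4 mol
[Cr2O7^2-] = 2.479 × 10^-4 / 0.009785 = 0.02533 mol/L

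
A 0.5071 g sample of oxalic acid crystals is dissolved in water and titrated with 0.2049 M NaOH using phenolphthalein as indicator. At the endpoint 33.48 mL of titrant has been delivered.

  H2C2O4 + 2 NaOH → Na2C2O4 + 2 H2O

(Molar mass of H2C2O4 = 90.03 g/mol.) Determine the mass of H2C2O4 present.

0.3088 g

n(NaOH) = 0.03348 L × 0.2049 mol/L = 6.860 × 10^-3 mol
From the 1:2 ratio, n(H2C2O4) = 1/2 × 6.860 × 10^-3 = 3.430 × 10^-3 mol
mass of H2C2O4 = 3.430 × 10^-3 × 90.03 g/mol = 0.3088 g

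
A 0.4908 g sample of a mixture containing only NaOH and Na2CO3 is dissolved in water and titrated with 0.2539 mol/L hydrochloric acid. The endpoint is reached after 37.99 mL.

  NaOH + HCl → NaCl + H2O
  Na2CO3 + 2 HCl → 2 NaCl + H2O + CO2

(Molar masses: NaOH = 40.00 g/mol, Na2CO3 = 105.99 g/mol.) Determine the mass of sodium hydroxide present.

0.06271 g

n(HCl) = 0.03799 × 0.2539 = 9.646 × 10^-3 mol
Let x = n(NaOH), y = n(Na2CO3).
Titrant: 1x + 2y = 9.646 × 10^-3;  mass: 40.00x + 105.99y = 0.4908
Solving, x = 1.568 × 10^-3 mol, y = 4.039 × 10^-3 mol
mass of NaOH = 1.568 × 10^-3 × 40.00 = 0.06271 g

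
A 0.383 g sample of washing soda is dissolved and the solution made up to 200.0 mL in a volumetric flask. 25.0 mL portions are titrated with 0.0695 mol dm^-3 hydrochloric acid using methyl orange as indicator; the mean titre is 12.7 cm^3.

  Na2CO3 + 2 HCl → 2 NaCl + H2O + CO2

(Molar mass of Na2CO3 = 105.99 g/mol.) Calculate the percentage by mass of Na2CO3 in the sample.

97.7 %

n(HCl) per titration = 0.0127 × 0.0695 = 8.83 × 10^-4 mol
From the 1:2 ratio, n(Na2CO3) in each aliquot = 1/2 × 8.83 × 10^-4 = 4.41 × 10^-4 mol
n(Na2CO3) in the whole flask = 4.41 × 10^-4 × 200.0/25.0 = 3.53 × 10^-3 mol
mass of Na2CO3 = 3.53 × 10^-3 × 105.99 = 0.374 g
% Na2CO3 = 0.374 / 0.383 × 100 = 97.7 %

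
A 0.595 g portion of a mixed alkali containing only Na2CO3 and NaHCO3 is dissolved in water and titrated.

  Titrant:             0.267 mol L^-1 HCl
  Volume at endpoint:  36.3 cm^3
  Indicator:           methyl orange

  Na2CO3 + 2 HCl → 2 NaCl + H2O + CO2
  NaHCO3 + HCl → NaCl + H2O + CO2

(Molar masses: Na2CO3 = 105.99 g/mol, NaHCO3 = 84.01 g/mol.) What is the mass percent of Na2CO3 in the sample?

63.0 %

n(HCl) = 0.0363 × 0.267 = 9.69 × 10^-3 mol
Let x = n(Na2CO3), y = n(NaHCO3).
Titrant: 2x + 1y = 9.69 × 10^-3;  mass: 105.99x + 84.01y = 0.595
Solving, x = 3.53 × 10^-3 mol, y = 2.62 × 10^-3 mol
mass of Na2CO3 = 3.53 × 10^-3 × 105.99 = 0.375 g
% Na2CO3 = 0.375 / 0.595 × 100 = 63.0 %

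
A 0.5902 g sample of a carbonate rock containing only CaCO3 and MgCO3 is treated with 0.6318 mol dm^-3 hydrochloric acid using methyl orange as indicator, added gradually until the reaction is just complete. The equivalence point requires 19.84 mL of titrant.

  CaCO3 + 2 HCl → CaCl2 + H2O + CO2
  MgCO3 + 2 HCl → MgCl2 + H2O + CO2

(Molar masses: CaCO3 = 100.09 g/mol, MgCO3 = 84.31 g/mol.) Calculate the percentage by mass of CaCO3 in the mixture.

66.41 %

n(HCl) = 0.01984 × 0.6318 = 0.01253 mol
Let x = n(CaCO3), y = n(MgCO3).
Titrant: 2x + 2y = 0.01253;  mass: 100.09x + 84.31y = 0.5902
Solving, x = 3.916 × 10^-3 mol, y = 2.352 × 10^-3 mol
mass of CaCO3 = 3.916 × 10^-3 × 100.09 = 0.3919 g
% CaCO3 = 0.3919 / 0.5902 × 100 = 66.41 %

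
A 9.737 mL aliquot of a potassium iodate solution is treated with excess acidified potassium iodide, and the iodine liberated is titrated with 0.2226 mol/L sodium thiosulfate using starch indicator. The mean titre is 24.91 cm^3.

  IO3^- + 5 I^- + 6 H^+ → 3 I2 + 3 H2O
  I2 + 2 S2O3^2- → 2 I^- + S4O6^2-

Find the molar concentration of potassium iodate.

n(S2O3^2-) = 0.02491 × 0.2226 = 5.545 × 10^-3 mol
n(I2) = n(S2O3^2-)/2 = 2.772 × 10^-3 mol
From the 1:3 ratio, n(IO3^-) in the aliquot = 1/3 × 2.772 × 10^-3 = 9.242 × 10^-4 mol
[IO3^-] = 9.242 × 10^-4 / 0.009737 = 0.09491 mol/L

0.09491 mol/L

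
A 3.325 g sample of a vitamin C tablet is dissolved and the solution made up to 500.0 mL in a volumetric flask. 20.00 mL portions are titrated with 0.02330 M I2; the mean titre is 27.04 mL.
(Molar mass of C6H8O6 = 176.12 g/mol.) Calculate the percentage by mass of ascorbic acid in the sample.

83.43 %

C6H8O6 + I2 → C6H6O6 + 2 HI
n(I2) per titration = 0.02704 × 0.02330 = 6.300 × 10^-4 mol
n(C6H8O6) in each aliquot = 6.300 × 10^-4 mol (1:1 ratio)
n(C6H8O6) in the whole flask = 6.300 × 10^-4 × 500.0/20.00 = 0.01575 mol
mass of C6H8O6 = 0.01575 × 176.12 = 2.774 g
% C6H8O6 = 2.774 / 3.325 × 100 = 83.43 %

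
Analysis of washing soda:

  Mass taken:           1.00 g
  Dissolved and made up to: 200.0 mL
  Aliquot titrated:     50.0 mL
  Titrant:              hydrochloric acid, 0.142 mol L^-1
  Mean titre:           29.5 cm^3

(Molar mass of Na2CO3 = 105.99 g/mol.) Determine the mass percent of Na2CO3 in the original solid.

88.8 %

Na2CO3 + 2 HCl → 2 NaCl + H2O + CO2
n(HCl) per titration = 0.0295 × 0.142 = 4.19 × 10^-3 mol
From the 1:2 ratio, n(Na2CO3) in each aliquot = 1/2 × 4.19 × 10^-3 = 2.09 × 10^-3 mol
n(Na2CO3) in the whole flask = 2.09 × 10^-3 × 200.0/50.0 = 8.38 × 10^-3 mol
mass of Na2CO3 = 8.38 × 10^-3 × 105.99 = 0.888 g
% Na2CO3 = 0.888 / 1.00 × 100 = 88.8 %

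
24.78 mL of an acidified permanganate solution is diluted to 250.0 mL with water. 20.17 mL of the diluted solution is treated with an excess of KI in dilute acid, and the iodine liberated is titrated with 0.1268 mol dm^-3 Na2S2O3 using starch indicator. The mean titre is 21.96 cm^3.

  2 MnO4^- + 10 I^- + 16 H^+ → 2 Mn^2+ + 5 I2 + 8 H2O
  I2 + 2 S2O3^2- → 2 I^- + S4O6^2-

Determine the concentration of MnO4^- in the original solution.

n(S2O3^2-) = 0.02196 × 0.1268 = 2.785 × 10^-3 mol
n(I2) = n(S2O3^2-)/2 = 1.392 × 10^-3 mol
From the 2:5 ratio, n(MnO4^-) in the aliquot = 2/5 × 1.392 × 10^-3 = 5.569 × 10^-4 mol
[MnO4^-]_dilute = 5.569 × 10^-4 / 0.02017 = 0.02761 mol/L
[MnO4^-]_original = 0.02761 × 250.0/24.78 = 0.2786 mol/L

0.2786 mol/L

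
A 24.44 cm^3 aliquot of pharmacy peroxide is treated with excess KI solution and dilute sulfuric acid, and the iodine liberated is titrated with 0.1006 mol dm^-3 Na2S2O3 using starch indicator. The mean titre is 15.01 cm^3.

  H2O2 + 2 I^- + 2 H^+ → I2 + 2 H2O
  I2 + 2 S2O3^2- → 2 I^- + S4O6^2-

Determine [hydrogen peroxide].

0.03089 mol/L

n(S2O3^2-) = 0.01501 × 0.1006 = 1.510 × 10^-3 mol
n(I2) = n(S2O3^2-)/2 = 7.550 × 10^-4 mol
n(H2O2) in the aliquot = 7.550 × 10^-4 mol (1:1 ratio)
[H2O2] = 7.550 × 10^-4 / 0.02444 = 0.03089 mol/L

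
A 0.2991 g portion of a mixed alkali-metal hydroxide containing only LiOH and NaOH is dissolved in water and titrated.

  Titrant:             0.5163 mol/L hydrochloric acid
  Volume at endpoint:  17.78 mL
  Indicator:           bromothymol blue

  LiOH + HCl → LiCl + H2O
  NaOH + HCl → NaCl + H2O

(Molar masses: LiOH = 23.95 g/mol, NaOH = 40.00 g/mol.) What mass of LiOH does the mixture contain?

n(HCl) = 0.01778 × 0.5163 = 9.180 × 10^-3 mol
Let x = n(LiOH), y = n(NaOH).
Titrant: 1x + 1y = 9.180 × 10^-3;  mass: 23.95x + 40.00y = 0.2991
Solving, x = 4.243 × 10^-3 mol, y = 4.937 × 10^-3 mol
mass of LiOH = 4.243 × 10^-3 × 23.95 = 0.1016 g

0.1016 g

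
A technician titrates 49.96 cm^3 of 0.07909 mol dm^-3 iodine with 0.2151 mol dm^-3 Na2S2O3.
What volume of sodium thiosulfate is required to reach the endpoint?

I2 + 2 S2O3^2- → 2 I^- + S4O6^2-
n(I2) = 0.04996 L × 0.07909 mol/L = 3.951 × 10^-3 mol
From the 2:1 stoichiometry, n(Na2S2O3) = 2/1 × 3.951 × 10^-3 = 7.903 × 10^-3 mol
V(Na2S2O3) = 7.903 × 10^-3 mol / 0.2151 mol/L = 0.03674 L = 36.74 mL

36.74 mL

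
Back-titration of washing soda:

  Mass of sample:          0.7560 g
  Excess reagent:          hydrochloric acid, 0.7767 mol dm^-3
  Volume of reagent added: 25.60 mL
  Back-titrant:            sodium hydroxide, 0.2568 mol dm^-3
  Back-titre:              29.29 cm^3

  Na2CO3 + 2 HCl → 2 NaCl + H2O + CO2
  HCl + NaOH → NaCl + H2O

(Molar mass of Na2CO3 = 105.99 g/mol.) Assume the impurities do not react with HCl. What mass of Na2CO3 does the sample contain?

n(HCl) added = 0.02560 × 0.7767 = 0.01988 mol
n(NaOH) used in back-titration = 0.02929 × 0.2568 = 7.522 × 10^-3 mol
n(HCl) left over = 7.522 × 10^-3 mol (1:1 ratio)
n(HCl) consumed by analyte = 0.01988 − 7.522 × 10^-3 = 0.01236 mol
From the 1:2 ratio, n(Na2CO3) = 1/2 × 0.01236 = 6.181 × 10^-3 mol
mass of Na2CO3 = 6.181 × 10^-3 × 105.99 = 0.6551 g

0.6551 g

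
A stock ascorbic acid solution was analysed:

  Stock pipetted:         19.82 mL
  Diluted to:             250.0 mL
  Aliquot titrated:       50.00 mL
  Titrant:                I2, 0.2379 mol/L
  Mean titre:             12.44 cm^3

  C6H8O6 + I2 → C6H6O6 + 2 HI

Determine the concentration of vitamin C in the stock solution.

0.7466 mol/L

n(I2) = 0.01244 × 0.2379 = 2.959 × 10^-3 mol
n(C6H8O6) in the aliquot = 2.959 × 10^-3 mol (1:1 ratio)
[C6H8O6]_dilute = 2.959 × 10^-3 / 0.05000 = 0.05919 mol/L
Dilution factor = 250.0 / 19.82 = 12.61
[C6H8O6]_stock = 0.05919 × 12.61 = 0.7466 mol/L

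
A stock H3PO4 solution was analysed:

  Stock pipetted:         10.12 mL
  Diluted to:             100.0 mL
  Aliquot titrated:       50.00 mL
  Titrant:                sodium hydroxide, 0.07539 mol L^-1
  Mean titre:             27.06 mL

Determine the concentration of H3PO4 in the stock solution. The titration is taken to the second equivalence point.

0.2016 mol/L

H3PO4 + 2 NaOH → Na2HPO4 + 2 H2O
n(NaOH) = 0.02706 × 0.07539 = 2.040 × 10^-3 mol
From the 1:2 ratio, n(H3PO4) in the aliquot = 1/2 × 2.040 × 10^-3 = 1.020 × 10^-3 mol
[H3PO4]_dilute = 1.020 × 10^-3 / 0.05000 = 0.02040 mol/L
Dilution factor = 100.0 / 10.12 = 9.881
[H3PO4]_stock = 0.02040 × 9.881 = 0.2016 mol/L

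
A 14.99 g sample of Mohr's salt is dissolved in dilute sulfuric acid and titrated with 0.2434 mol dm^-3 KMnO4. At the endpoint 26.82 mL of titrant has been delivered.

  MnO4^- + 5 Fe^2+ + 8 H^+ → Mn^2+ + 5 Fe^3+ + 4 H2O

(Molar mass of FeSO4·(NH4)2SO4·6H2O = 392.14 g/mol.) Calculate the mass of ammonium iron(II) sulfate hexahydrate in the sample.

n(KMnO4) = 0.02682 L × 0.2434 mol/L = 6.528 × 10^-3 mol
From the 5:1 ratio, n(FeSO4·(NH4)2SO4·6H2O) = 5/1 × 6.528 × 10^-3 = 0.03264 mol
mass of FeSO4·(NH4)2SO4·6H2O = 0.03264 × 392.14 g/mol = 12.80 g

12.80 g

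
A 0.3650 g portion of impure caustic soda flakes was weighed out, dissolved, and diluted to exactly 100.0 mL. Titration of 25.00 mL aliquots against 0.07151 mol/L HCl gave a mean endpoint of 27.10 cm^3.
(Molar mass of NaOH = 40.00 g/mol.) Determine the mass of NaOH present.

NaOH + HCl → NaCl + H2O
n(HCl) per titration = 0.02710 × 0.07151 = 1.938 × 10^-3 mol
n(NaOH) in each aliquot = 1.938 × 10^-3 mol (1:1 ratio)
n(NaOH) in the whole flask = 1.938 × 10^-3 × 100.0/25.00 = 7.752 × 10^-3 mol
mass of NaOH = 7.752 × 10^-3 × 40.00 = 0.3101 g

0.3101 g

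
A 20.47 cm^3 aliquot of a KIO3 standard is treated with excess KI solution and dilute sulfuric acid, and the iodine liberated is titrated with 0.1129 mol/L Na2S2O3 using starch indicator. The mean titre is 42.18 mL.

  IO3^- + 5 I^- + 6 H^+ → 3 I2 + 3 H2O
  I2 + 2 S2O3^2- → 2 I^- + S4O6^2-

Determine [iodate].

n(S2O3^2-) = 0.04218 × 0.1129 = 4.762 × 10^-3 mol
n(I2) = n(S2O3^2-)/2 = 2.381 × 10^-3 mol
From the 1:3 ratio, n(IO3^-) in the aliquot = 1/3 × 2.381 × 10^-3 = 7.937 × 10^-4 mol
[IO3^-] = 7.937 × 10^-4 / 0.02047 = 0.03877 mol/L

0.03877 mol/L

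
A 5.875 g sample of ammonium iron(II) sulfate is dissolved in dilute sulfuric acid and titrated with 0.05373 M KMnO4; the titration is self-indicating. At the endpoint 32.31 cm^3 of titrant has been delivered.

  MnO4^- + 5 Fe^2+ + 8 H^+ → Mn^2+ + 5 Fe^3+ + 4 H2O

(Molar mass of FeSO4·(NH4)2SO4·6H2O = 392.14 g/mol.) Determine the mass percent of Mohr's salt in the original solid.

57.94 %

n(KMnO4) = 0.03231 L × 0.05373 mol/L = 1.736 × 10^-3 mol
From the 5:1 ratio, n(FeSO4·(NH4)2SO4·6H2O) = 5/1 × 1.736 × 10^-3 = 8.680 × 10^-3 mol
mass of FeSO4·(NH4)2SO4·6H2O = 8.680 × 10^-3 × 392.14 g/mol = 3.404 g
% FeSO4·(NH4)2SO4·6H2O = 3.404 / 5.875 × 100 = 57.94 %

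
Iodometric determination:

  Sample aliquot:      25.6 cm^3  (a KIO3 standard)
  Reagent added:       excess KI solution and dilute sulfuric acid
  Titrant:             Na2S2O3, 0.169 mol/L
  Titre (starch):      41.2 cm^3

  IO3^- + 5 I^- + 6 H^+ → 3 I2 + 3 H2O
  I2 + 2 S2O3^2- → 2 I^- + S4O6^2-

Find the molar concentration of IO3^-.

n(S2O3^2-) = 0.0412 × 0.169 = 6.96 × 10^-3 mol
n(I2) = n(S2O3^2-)/2 = 3.48 × 10^-3 mol
From the 1:3 ratio, n(IO3^-) in the aliquot = 1/3 × 3.48 × 10^-3 = 1.16 × 10^-3 mol
[IO3^-] = 1.16 × 10^-3 / 0.0256 = 0.0453 mol/L

0.0453 mol/L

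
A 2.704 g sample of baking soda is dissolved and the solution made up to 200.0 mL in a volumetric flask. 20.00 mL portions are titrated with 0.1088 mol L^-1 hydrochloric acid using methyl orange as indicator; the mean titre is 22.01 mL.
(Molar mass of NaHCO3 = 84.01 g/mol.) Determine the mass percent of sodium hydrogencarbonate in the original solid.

74.40 %

NaHCO3 + HCl → NaCl + H2O + CO2
n(HCl) per titration = 0.02201 × 0.1088 = 2.395 × 10^-3 mol
n(NaHCO3) in each aliquot = 2.395 × 10^-3 mol (1:1 ratio)
n(NaHCO3) in the whole flask = 2.395 × 10^-3 × 200.0/20.00 = 0.02395 mol
mass of NaHCO3 = 0.02395 × 84.01 = 2.012 g
% NaHCO3 = 2.012 / 2.704 × 100 = 74.40 %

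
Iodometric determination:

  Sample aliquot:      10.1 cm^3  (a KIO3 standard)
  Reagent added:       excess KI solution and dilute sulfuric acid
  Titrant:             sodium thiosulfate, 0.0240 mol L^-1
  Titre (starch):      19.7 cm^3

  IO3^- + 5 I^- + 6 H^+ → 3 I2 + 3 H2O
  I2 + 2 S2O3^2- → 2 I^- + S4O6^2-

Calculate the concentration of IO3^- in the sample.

0.00780 mol/L

n(S2O3^2-) = 0.0197 × 0.0240 = 4.73 × 10^-4 mol
n(I2) = n(S2O3^2-)/2 = 2.36 × 10^-4 mol
From the 1:3 ratio, n(IO3^-) in the aliquot = 1/3 × 2.36 × 10^-4 = 7.88 × 10^-5 mol
[IO3^-] = 7.88 × 10^-5 / 0.0101 = 0.00780 mol/L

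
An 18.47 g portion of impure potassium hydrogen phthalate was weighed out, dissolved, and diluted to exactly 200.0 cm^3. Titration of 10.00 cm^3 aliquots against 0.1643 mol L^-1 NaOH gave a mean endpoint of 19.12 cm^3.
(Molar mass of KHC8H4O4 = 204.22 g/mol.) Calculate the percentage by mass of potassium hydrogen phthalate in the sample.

KHC8H4O4 + NaOH → KNaC8H4O4 + H2O
n(NaOH) per titration = 0.01912 × 0.1643 = 3.141 × 10^-3 mol
n(KHC8H4O4) in each aliquot = 3.141 × 10^-3 mol (1:1 ratio)
n(KHC8H4O4) in the whole flask = 3.141 × 10^-3 × 200.0/10.00 = 0.06283 mol
mass of KHC8H4O4 = 0.06283 × 204.22 = 12.83 g
% KHC8H4O4 = 12.83 / 18.47 × 100 = 69.47 %

69.47 %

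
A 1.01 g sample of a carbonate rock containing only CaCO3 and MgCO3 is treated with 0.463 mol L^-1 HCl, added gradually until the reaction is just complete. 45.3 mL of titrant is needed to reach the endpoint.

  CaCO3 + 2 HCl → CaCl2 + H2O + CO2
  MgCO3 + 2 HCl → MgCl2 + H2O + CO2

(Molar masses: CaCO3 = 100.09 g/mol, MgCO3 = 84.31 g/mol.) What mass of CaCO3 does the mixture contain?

n(HCl) = 0.0453 × 0.463 = 0.0210 mol
Let x = n(CaCO3), y = n(MgCO3).
Titrant: 2x + 2y = 0.0210;  mass: 100.09x + 84.31y = 1.01
Solving, x = 7.97 × 10^-3 mol, y = 2.51 × 10^-3 mol
mass of CaCO3 = 7.97 × 10^-3 × 100.09 = 0.798 g

0.798 g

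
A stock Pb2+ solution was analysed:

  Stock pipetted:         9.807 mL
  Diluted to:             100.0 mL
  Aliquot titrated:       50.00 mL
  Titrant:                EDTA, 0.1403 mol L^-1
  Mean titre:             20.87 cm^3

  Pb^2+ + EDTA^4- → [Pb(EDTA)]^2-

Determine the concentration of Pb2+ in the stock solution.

n(EDTA) = 0.02087 × 0.1403 = 2.928 × 10^-3 mol
n(Pb2+) in the aliquot = 2.928 × 10^-3 mol (1:1 ratio)
[Pb2+]_dilute = 2.928 × 10^-3 / 0.05000 = 0.05856 mol/L
Dilution factor = 100.0 / 9.807 = 10.20
[Pb2+]_stock = 0.05856 × 10.20 = 0.5971 mol/L

0.5971 mol/L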